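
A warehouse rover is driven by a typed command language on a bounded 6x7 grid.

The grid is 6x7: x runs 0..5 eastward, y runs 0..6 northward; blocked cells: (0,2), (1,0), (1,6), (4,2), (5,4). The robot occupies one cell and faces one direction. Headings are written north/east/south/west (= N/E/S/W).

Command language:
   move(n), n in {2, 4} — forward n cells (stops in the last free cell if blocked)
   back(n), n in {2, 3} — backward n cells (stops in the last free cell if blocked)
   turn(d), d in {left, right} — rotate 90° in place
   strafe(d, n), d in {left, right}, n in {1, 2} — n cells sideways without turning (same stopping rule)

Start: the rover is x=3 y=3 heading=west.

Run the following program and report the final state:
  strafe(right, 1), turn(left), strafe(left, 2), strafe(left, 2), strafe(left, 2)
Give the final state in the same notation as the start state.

begin: x=3 y=3 heading=west
t=1 strafe(right, 1) ⇒ x=3 y=4 heading=west
t=2 turn(left) ⇒ x=3 y=4 heading=south
t=3 strafe(left, 2) ⇒ x=4 y=4 heading=south
t=4 strafe(left, 2) ⇒ x=4 y=4 heading=south
t=5 strafe(left, 2) ⇒ x=4 y=4 heading=south

x=4 y=4 heading=south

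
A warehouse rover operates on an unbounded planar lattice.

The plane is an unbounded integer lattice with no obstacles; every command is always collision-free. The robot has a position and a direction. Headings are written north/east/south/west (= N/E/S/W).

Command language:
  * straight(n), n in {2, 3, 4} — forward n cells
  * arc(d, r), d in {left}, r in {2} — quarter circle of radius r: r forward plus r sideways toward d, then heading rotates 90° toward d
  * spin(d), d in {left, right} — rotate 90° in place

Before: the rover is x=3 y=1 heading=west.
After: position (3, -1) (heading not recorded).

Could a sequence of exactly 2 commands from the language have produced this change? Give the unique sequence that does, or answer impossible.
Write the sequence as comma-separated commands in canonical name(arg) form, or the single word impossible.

spin(left), straight(2)

key: running straight(2) before spin(left) would end elsewhere — order is forced
from: x=3 y=1 heading=west
t=1 spin(left) ⇒ x=3 y=1 heading=south
t=2 straight(2) ⇒ x=3 y=-1 heading=south
no rival 2-sequence matches.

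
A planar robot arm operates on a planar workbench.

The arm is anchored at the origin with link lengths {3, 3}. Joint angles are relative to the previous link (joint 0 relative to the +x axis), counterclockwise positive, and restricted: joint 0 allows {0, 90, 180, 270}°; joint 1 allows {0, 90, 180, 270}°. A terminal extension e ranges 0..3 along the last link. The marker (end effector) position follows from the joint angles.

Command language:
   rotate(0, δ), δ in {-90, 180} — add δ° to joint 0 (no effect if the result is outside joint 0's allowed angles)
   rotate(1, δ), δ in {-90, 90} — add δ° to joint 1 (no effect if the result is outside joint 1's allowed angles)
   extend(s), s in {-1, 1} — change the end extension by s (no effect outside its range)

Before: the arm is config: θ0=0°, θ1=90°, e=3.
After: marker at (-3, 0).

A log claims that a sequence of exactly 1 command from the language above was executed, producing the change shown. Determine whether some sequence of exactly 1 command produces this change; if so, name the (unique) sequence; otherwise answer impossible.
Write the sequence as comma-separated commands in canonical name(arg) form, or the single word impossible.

start: config: θ0=0°, θ1=90°, e=3
step 1 (rotate(1, 90)): config: θ0=0°, θ1=180°, e=3
no rival 1-sequence matches.

rotate(1, 90)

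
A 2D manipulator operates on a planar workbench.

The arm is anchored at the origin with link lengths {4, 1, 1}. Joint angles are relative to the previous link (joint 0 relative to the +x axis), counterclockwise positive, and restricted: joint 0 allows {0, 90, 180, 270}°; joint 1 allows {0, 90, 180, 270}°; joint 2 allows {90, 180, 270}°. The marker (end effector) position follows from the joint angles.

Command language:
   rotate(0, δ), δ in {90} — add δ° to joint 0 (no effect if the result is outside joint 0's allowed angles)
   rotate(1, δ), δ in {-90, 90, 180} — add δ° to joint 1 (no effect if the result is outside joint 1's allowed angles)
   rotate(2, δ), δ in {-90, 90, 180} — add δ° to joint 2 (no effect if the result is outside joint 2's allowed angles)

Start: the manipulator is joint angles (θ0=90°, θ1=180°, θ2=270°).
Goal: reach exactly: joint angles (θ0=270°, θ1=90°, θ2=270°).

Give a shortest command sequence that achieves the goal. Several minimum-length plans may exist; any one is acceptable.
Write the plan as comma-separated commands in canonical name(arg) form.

begin: joint angles (θ0=90°, θ1=180°, θ2=270°)
[1] after rotate(1, -90): joint angles (θ0=90°, θ1=90°, θ2=270°)
[2] after rotate(0, 90): joint angles (θ0=180°, θ1=90°, θ2=270°)
[3] after rotate(0, 90): joint angles (θ0=270°, θ1=90°, θ2=270°)
shorter routes all fall short; 3 is best.

rotate(1, -90), rotate(0, 90), rotate(0, 90)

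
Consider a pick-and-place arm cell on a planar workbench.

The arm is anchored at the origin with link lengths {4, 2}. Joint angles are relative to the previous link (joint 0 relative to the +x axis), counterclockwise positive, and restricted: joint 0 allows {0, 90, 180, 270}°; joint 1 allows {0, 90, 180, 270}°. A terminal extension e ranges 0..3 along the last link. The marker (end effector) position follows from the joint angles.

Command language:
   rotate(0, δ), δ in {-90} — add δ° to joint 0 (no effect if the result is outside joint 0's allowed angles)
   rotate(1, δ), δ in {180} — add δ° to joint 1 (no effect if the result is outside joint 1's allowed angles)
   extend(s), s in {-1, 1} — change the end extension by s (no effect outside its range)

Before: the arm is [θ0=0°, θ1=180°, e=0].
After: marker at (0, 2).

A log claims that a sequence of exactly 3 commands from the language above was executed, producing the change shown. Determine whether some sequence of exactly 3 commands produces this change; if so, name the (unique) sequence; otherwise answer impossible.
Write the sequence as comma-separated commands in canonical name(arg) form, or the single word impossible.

start: [θ0=0°, θ1=180°, e=0]
step 1 (rotate(0, -90)): [θ0=270°, θ1=180°, e=0]
step 2 (rotate(0, -90)): [θ0=180°, θ1=180°, e=0]
step 3 (rotate(0, -90)): [θ0=90°, θ1=180°, e=0]
all 64 alternatives checked — unique.

rotate(0, -90), rotate(0, -90), rotate(0, -90)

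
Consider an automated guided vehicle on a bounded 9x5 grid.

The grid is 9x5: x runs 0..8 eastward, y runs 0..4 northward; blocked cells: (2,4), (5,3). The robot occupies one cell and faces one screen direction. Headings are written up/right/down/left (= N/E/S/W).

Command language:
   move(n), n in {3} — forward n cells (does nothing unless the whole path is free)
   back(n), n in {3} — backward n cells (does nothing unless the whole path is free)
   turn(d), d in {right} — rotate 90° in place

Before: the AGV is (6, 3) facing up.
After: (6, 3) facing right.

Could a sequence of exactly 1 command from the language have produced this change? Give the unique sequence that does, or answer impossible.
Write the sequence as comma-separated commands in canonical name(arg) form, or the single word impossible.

key: parked at (6,3) the whole time — nothing moves the robot
from: (6, 3) facing up
1. turn(right) → (6, 3) facing right
no other 1-command option fits: unique.

turn(right)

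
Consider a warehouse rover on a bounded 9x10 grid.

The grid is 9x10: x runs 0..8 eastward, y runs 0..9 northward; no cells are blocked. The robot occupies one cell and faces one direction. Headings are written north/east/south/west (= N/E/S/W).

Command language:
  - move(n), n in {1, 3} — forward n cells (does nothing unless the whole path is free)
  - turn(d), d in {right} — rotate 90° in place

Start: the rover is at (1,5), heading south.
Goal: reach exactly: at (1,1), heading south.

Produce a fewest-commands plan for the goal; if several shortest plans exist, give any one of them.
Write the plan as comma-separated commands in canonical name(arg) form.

move(1), move(3)

t0: at (1,5), heading south
t=1 move(1) ⇒ at (1,4), heading south
t=2 move(3) ⇒ at (1,1), heading south
nothing shorter than 2 reaches the goal.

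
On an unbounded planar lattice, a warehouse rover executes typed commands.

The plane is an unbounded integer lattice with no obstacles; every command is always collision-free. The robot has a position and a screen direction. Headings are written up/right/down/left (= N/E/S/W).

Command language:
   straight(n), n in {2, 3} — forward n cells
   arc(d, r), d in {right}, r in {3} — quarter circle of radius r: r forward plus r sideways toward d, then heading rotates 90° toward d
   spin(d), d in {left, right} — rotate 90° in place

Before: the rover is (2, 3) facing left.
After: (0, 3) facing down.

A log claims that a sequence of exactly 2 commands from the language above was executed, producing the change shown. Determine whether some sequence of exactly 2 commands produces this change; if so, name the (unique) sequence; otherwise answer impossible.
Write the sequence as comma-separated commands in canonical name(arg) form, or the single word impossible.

straight(2), spin(left)

key: order matters: swapping straight(2) and spin(left) lands elsewhere
begin: (2, 3) facing left
1. straight(2) → (0, 3) facing left
2. spin(left) → (0, 3) facing down
no other 2-command option fits: unique.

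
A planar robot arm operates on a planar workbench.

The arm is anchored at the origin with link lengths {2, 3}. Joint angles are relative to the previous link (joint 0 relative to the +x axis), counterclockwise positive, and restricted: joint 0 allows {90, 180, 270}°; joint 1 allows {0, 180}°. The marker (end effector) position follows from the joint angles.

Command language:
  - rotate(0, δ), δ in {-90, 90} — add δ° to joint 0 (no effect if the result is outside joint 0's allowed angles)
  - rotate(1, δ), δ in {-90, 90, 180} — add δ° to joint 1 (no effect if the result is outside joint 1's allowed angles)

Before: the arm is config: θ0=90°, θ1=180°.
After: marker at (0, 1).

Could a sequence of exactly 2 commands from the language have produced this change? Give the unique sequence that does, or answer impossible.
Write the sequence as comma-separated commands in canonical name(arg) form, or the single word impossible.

from: config: θ0=90°, θ1=180°
step 1 (rotate(0, 90)): config: θ0=180°, θ1=180°
step 2 (rotate(0, 90)): config: θ0=270°, θ1=180°
no rival 2-sequence matches.

rotate(0, 90), rotate(0, 90)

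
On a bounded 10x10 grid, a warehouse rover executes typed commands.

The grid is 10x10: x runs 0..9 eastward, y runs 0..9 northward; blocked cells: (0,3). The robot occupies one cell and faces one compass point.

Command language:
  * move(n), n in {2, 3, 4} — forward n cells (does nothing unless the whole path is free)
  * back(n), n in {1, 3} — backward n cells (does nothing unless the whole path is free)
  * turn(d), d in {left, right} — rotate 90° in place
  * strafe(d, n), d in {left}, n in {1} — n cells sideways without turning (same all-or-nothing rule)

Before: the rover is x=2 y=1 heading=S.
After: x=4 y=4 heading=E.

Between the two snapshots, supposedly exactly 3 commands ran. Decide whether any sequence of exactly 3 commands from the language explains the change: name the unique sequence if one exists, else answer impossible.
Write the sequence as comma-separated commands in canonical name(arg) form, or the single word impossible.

key: running move(2) before back(3) would end elsewhere — order is forced
t0: x=2 y=1 heading=S
step 1 (back(3)): x=2 y=4 heading=S
step 2 (turn(left)): x=2 y=4 heading=E
step 3 (move(2)): x=4 y=4 heading=E
uniquely the one of 512 3-step routes that fits.

back(3), turn(left), move(2)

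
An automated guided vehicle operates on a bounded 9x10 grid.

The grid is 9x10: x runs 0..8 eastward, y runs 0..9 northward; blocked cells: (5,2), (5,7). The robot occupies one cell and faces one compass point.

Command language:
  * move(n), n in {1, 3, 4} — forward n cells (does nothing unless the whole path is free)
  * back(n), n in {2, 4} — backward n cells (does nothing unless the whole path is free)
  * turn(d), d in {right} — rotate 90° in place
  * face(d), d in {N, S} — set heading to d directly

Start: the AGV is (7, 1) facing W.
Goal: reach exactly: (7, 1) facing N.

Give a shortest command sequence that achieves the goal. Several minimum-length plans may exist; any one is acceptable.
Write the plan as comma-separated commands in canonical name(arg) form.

face(N)

start: (7, 1) facing W
1. face(N) → (7, 1) facing N
shorter routes all fall short; 1 is best.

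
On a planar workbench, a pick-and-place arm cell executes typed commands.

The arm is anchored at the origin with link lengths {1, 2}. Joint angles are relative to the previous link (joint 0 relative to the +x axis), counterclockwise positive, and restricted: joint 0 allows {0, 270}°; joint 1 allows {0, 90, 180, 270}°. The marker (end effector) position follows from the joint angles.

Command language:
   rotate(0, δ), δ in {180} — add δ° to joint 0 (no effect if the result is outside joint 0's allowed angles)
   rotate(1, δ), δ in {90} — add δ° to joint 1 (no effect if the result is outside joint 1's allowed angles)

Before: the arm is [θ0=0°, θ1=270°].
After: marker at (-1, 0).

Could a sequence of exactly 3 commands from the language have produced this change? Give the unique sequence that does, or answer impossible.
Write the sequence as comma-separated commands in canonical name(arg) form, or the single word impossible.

t0: [θ0=0°, θ1=270°]
[1] after rotate(1, 90): [θ0=0°, θ1=0°]
[2] after rotate(1, 90): [θ0=0°, θ1=90°]
[3] after rotate(1, 90): [θ0=0°, θ1=180°]
all 8 alternatives checked — unique.

rotate(1, 90), rotate(1, 90), rotate(1, 90)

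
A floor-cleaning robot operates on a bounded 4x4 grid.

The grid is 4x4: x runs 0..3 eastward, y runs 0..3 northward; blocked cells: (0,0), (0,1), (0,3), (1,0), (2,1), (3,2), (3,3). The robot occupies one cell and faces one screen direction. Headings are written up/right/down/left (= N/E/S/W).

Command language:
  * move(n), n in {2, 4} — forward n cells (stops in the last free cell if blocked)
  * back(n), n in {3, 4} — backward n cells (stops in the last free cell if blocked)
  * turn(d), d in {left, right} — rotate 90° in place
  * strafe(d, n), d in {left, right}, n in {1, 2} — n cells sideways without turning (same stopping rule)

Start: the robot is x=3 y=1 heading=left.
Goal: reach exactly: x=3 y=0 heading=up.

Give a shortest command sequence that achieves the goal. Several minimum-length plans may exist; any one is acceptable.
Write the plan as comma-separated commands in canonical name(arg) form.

strafe(left, 1), turn(right)

from: x=3 y=1 heading=left
[1] after strafe(left, 1): x=3 y=0 heading=left
[2] after turn(right): x=3 y=0 heading=up
nothing shorter than 2 reaches the goal.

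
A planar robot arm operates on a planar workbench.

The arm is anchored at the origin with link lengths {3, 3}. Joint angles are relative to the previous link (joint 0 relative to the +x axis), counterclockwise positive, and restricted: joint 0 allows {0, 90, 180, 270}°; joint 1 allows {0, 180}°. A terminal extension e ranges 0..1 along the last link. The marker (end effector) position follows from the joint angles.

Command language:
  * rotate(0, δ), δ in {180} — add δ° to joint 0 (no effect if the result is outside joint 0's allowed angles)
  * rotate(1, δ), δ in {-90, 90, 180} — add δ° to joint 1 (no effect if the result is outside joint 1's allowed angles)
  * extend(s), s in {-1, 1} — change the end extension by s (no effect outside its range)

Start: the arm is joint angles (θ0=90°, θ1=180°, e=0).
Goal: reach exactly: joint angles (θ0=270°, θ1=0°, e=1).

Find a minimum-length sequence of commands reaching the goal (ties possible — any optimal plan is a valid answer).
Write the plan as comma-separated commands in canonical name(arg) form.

rotate(1, 180), extend(1), rotate(0, 180)

begin: joint angles (θ0=90°, θ1=180°, e=0)
step 1 (rotate(1, 180)): joint angles (θ0=90°, θ1=0°, e=0)
step 2 (extend(1)): joint angles (θ0=90°, θ1=0°, e=1)
step 3 (rotate(0, 180)): joint angles (θ0=270°, θ1=0°, e=1)
nothing shorter than 3 reaches the goal.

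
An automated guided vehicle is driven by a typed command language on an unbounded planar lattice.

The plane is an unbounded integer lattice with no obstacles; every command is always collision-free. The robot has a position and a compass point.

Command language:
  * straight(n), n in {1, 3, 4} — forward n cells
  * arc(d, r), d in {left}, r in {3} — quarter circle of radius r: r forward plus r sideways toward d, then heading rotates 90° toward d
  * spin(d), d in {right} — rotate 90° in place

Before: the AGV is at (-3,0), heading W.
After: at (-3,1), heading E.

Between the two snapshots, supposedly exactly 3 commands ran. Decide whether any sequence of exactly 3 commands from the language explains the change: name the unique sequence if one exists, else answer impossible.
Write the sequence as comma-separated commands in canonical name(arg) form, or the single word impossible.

key: cell and facing (now E) both changed — the 3 commands mix motion and turning
start: at (-3,0), heading W
t=1 spin(right) ⇒ at (-3,0), heading N
t=2 straight(1) ⇒ at (-3,1), heading N
t=3 spin(right) ⇒ at (-3,1), heading E
no rival 3-sequence matches.

spin(right), straight(1), spin(right)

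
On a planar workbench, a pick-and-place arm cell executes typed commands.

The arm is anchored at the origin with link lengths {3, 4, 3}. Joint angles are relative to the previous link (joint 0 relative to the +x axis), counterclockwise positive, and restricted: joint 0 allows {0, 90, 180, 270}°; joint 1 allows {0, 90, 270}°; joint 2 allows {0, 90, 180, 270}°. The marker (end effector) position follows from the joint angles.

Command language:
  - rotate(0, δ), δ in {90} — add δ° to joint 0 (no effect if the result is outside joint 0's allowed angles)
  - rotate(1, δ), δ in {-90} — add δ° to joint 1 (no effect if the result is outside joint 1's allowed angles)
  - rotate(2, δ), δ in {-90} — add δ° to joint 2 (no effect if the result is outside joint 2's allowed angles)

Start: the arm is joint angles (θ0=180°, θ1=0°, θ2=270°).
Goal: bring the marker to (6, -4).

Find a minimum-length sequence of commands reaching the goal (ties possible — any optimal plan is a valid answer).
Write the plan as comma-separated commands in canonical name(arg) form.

rotate(0, 90), rotate(0, 90), rotate(2, -90), rotate(2, -90), rotate(1, -90)

initial: joint angles (θ0=180°, θ1=0°, θ2=270°)
step 1 (rotate(0, 90)): joint angles (θ0=270°, θ1=0°, θ2=270°)
step 2 (rotate(0, 90)): joint angles (θ0=0°, θ1=0°, θ2=270°)
step 3 (rotate(2, -90)): joint angles (θ0=0°, θ1=0°, θ2=180°)
step 4 (rotate(2, -90)): joint angles (θ0=0°, θ1=0°, θ2=90°)
step 5 (rotate(1, -90)): joint angles (θ0=0°, θ1=270°, θ2=90°)
minimal: 5 command(s), checked below 5.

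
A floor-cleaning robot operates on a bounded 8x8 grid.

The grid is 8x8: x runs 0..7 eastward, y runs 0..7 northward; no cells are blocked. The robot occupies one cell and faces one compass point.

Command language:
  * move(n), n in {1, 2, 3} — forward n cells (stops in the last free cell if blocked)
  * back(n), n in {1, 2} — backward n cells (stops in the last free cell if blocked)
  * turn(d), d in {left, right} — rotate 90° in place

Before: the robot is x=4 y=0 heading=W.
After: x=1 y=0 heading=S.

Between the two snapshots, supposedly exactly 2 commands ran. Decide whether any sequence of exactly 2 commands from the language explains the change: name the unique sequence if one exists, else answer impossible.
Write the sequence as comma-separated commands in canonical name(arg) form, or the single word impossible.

key: order matters: swapping move(3) and turn(left) lands elsewhere
from: x=4 y=0 heading=W
t=1 move(3) ⇒ x=1 y=0 heading=W
t=2 turn(left) ⇒ x=1 y=0 heading=S
no rival 2-sequence matches.

move(3), turn(left)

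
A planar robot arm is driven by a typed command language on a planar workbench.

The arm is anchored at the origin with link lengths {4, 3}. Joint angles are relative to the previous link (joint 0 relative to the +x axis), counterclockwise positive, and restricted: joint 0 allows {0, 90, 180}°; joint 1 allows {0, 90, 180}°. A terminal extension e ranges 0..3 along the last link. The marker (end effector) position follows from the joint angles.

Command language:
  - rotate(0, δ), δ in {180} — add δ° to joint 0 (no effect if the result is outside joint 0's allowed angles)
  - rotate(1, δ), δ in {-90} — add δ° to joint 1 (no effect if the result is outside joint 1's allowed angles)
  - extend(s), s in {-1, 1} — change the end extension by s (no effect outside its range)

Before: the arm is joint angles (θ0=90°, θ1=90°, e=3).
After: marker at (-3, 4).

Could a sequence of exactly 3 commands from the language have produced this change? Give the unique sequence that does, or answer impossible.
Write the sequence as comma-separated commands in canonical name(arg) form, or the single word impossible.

extend(-1), extend(-1), extend(-1)

initial: joint angles (θ0=90°, θ1=90°, e=3)
[1] after extend(-1): joint angles (θ0=90°, θ1=90°, e=2)
[2] after extend(-1): joint angles (θ0=90°, θ1=90°, e=1)
[3] after extend(-1): joint angles (θ0=90°, θ1=90°, e=0)
no other 3-command option fits: unique.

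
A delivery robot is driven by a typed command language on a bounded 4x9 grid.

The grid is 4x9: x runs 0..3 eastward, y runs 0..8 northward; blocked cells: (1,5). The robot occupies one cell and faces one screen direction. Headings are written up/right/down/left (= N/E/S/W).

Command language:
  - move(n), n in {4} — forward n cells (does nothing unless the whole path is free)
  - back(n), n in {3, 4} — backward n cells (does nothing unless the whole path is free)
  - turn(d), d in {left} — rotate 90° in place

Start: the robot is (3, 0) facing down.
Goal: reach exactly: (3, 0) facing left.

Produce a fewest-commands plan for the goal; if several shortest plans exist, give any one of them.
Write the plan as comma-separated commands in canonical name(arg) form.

turn(left), turn(left), turn(left)

begin: (3, 0) facing down
t=1 turn(left) ⇒ (3, 0) facing right
t=2 turn(left) ⇒ (3, 0) facing up
t=3 turn(left) ⇒ (3, 0) facing left
minimal: 3 command(s), checked below 3.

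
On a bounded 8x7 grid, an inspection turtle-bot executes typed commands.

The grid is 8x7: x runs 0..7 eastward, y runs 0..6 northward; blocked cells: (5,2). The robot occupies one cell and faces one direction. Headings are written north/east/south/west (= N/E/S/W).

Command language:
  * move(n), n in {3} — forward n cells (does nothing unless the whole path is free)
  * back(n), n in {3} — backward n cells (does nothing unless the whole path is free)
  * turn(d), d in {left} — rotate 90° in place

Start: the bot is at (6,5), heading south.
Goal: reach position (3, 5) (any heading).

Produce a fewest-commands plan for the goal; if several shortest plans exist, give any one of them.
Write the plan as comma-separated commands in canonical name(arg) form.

t0: at (6,5), heading south
step 1 (turn(left)): at (6,5), heading east
step 2 (back(3)): at (3,5), heading east
nothing shorter than 2 reaches the goal.

turn(left), back(3)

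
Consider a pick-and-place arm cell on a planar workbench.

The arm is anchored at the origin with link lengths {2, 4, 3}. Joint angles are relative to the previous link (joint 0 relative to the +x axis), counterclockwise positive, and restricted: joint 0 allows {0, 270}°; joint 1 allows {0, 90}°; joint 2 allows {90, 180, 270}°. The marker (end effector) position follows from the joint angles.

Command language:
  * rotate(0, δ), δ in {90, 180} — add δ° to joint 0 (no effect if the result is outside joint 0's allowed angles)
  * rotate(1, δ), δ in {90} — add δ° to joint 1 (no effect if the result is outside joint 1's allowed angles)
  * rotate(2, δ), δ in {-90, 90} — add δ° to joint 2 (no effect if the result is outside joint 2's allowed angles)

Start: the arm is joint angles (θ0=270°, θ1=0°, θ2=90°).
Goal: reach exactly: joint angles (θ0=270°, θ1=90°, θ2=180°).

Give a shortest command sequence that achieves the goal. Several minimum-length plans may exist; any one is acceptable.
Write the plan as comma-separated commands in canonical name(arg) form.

rotate(2, 90), rotate(1, 90)

t0: joint angles (θ0=270°, θ1=0°, θ2=90°)
t=1 rotate(2, 90) ⇒ joint angles (θ0=270°, θ1=0°, θ2=180°)
t=2 rotate(1, 90) ⇒ joint angles (θ0=270°, θ1=90°, θ2=180°)
shorter routes all fall short; 2 is best.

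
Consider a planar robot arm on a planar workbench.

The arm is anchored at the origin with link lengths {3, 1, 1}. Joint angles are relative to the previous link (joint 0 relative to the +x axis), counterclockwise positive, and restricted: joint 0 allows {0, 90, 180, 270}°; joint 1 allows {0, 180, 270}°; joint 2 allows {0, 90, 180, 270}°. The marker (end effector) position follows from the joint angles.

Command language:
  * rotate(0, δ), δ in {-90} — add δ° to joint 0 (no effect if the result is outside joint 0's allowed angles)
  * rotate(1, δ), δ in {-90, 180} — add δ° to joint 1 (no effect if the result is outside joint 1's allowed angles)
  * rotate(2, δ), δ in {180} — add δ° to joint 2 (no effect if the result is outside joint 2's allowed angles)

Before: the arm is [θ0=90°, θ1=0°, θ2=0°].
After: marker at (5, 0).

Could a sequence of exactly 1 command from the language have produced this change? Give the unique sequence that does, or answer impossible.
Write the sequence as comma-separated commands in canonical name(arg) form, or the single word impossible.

from: [θ0=90°, θ1=0°, θ2=0°]
1. rotate(0, -90) → [θ0=0°, θ1=0°, θ2=0°]
no rival 1-sequence matches.

rotate(0, -90)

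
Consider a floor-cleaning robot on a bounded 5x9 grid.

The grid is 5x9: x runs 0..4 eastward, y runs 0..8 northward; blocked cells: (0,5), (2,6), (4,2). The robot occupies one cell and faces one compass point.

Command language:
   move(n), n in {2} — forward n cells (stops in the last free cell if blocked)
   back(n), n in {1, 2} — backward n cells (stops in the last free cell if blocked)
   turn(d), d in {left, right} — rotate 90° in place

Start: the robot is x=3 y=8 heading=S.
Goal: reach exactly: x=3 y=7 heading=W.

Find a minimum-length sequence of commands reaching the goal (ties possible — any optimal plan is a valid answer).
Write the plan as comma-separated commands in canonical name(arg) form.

begin: x=3 y=8 heading=S
[1] after move(2): x=3 y=6 heading=S
[2] after back(1): x=3 y=7 heading=S
[3] after turn(right): x=3 y=7 heading=W
no 2-step plan works, so 3 is optimal.

move(2), back(1), turn(right)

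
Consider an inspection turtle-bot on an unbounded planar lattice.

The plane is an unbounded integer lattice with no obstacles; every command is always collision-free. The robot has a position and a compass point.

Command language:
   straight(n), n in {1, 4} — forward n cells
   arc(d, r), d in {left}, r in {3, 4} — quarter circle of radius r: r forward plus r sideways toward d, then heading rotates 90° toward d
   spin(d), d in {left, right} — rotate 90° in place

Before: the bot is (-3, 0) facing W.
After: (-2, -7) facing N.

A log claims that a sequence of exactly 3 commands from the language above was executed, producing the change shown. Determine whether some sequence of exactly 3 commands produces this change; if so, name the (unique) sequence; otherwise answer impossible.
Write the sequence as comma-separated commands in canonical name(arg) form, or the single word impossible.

arc(left, 3), arc(left, 4), spin(left)

key: order matters: swapping arc(left, 3) and spin(left) lands elsewhere
begin: (-3, 0) facing W
[1] after arc(left, 3): (-6, -3) facing S
[2] after arc(left, 4): (-2, -7) facing E
[3] after spin(left): (-2, -7) facing N
uniquely the one of 216 3-step routes that fits.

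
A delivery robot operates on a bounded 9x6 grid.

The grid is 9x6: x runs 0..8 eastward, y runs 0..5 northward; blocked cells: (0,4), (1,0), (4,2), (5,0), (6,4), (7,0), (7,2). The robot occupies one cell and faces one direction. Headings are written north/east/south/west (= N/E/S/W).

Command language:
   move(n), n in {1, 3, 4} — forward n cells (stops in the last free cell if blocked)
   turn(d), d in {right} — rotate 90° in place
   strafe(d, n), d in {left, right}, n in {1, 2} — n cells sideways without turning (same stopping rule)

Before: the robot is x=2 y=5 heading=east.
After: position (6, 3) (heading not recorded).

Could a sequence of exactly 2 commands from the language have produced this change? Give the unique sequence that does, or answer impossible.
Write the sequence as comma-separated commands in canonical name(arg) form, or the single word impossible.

key: running move(4) before strafe(right, 2) would end elsewhere — order is forced
start: x=2 y=5 heading=east
t=1 strafe(right, 2) ⇒ x=2 y=3 heading=east
t=2 move(4) ⇒ x=6 y=3 heading=east
no other 2-command option fits: unique.

strafe(right, 2), move(4)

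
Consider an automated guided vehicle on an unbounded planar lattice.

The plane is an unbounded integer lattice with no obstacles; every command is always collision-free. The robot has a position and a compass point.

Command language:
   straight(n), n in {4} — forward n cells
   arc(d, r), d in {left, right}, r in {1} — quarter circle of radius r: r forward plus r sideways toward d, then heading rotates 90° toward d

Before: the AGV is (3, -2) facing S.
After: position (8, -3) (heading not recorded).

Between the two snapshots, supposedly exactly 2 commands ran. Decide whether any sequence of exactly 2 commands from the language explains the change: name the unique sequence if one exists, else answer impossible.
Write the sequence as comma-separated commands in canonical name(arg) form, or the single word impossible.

key: running straight(4) before arc(left, 1) would end elsewhere — order is forced
t0: (3, -2) facing S
step 1 (arc(left, 1)): (4, -3) facing E
step 2 (straight(4)): (8, -3) facing E
all 9 alternatives checked — unique.

arc(left, 1), straight(4)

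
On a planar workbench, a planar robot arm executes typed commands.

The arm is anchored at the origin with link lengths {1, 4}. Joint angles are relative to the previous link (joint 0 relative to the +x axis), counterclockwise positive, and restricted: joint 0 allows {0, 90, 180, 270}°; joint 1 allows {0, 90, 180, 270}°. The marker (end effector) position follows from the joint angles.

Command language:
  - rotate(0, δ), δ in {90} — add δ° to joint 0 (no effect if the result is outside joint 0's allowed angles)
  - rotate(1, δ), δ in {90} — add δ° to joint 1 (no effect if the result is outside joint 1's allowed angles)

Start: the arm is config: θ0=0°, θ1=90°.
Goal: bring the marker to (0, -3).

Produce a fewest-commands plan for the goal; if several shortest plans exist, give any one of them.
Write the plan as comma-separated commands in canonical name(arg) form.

rotate(1, 90), rotate(0, 90)

from: config: θ0=0°, θ1=90°
step 1 (rotate(1, 90)): config: θ0=0°, θ1=180°
step 2 (rotate(0, 90)): config: θ0=90°, θ1=180°
minimal: 2 command(s), checked below 2.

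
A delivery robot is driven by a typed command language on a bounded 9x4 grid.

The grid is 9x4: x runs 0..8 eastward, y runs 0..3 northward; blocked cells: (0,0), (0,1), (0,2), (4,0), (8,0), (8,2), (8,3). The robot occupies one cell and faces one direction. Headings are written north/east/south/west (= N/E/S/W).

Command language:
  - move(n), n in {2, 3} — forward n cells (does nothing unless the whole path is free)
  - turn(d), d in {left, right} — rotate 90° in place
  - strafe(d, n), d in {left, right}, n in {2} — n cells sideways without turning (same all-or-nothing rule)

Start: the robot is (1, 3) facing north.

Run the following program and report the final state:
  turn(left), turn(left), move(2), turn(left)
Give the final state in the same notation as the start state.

from: (1, 3) facing north
step 1 (turn(left)): (1, 3) facing west
step 2 (turn(left)): (1, 3) facing south
step 3 (move(2)): (1, 1) facing south
step 4 (turn(left)): (1, 1) facing east

(1, 1) facing east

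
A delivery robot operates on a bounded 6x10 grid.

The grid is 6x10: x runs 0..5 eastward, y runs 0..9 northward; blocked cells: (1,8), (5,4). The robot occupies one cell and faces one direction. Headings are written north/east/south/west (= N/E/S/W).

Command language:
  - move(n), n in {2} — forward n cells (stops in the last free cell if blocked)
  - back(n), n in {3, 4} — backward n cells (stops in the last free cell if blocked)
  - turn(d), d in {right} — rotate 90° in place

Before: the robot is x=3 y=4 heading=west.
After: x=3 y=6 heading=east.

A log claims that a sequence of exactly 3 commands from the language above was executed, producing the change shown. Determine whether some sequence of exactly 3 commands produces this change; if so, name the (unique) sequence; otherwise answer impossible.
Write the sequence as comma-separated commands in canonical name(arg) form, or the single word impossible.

turn(right), move(2), turn(right)

key: cell and facing (now E) both changed — the 3 commands mix motion and turning
begin: x=3 y=4 heading=west
t=1 turn(right) ⇒ x=3 y=4 heading=north
t=2 move(2) ⇒ x=3 y=6 heading=north
t=3 turn(right) ⇒ x=3 y=6 heading=east
no other 3-command option fits: unique.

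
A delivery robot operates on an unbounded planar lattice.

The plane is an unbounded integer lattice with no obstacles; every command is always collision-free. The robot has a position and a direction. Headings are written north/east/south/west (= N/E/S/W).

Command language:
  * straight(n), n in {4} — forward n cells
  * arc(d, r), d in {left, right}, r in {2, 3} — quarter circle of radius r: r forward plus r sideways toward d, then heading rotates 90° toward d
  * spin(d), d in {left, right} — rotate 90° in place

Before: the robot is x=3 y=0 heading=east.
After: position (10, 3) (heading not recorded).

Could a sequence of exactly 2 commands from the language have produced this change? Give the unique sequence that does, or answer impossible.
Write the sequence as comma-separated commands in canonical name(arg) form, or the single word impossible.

key: running arc(left, 3) before straight(4) would end elsewhere — order is forced
t0: x=3 y=0 heading=east
step 1 (straight(4)): x=7 y=0 heading=east
step 2 (arc(left, 3)): x=10 y=3 heading=north
no other 2-command option fits: unique.

straight(4), arc(left, 3)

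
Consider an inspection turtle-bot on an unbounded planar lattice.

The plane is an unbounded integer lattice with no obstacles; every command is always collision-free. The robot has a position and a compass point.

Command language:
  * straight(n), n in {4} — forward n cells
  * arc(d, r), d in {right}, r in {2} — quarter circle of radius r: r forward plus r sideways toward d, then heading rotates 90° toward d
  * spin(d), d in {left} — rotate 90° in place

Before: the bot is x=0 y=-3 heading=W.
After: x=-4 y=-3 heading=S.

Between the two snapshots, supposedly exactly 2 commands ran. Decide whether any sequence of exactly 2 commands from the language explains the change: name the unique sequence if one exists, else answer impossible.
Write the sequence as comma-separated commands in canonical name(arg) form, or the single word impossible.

straight(4), spin(left)

key: cell and facing (now S) both changed — the 2 commands mix motion and turning
begin: x=0 y=-3 heading=W
step 1 (straight(4)): x=-4 y=-3 heading=W
step 2 (spin(left)): x=-4 y=-3 heading=S
all 9 alternatives checked — unique.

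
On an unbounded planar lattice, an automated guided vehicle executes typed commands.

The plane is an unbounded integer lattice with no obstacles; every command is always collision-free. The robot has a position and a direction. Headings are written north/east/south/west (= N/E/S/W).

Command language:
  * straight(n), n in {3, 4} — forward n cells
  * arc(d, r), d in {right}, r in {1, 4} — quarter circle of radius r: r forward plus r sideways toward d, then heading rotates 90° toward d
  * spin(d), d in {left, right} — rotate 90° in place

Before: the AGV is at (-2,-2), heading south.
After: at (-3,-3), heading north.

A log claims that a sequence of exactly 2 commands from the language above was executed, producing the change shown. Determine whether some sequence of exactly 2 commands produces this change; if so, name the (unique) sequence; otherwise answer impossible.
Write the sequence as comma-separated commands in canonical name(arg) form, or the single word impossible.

arc(right, 1), spin(right)

key: position moved to (-3,-3) AND the heading swung to N — translation plus rotation needed
from: at (-2,-2), heading south
t=1 arc(right, 1) ⇒ at (-3,-3), heading west
t=2 spin(right) ⇒ at (-3,-3), heading north
all 36 alternatives checked — unique.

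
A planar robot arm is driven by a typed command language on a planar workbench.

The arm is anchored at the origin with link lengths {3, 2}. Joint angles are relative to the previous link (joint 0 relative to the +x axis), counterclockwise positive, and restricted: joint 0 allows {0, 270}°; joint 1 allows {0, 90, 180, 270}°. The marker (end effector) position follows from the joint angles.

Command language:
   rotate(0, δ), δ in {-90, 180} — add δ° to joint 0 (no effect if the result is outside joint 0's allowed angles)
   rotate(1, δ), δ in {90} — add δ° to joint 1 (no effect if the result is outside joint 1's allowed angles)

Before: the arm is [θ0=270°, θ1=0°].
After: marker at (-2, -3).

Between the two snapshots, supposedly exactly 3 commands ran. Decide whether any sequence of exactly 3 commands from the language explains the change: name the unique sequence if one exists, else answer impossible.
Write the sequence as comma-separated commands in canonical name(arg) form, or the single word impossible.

t0: [θ0=270°, θ1=0°]
1. rotate(1, 90) → [θ0=270°, θ1=90°]
2. rotate(1, 90) → [θ0=270°, θ1=180°]
3. rotate(1, 90) → [θ0=270°, θ1=270°]
no rival 3-sequence matches.

rotate(1, 90), rotate(1, 90), rotate(1, 90)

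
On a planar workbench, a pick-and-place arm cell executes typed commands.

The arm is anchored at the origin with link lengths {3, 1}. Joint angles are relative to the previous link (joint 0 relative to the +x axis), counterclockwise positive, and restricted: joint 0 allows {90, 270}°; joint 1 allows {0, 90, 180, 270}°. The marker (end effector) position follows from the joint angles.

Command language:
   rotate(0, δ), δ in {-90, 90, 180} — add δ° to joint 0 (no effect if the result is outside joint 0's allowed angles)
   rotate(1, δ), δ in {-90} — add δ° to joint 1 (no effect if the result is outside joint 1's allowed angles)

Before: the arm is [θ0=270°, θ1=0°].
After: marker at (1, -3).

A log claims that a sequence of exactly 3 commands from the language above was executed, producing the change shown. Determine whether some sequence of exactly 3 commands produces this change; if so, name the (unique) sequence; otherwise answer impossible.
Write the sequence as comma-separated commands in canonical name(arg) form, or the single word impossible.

start: [θ0=270°, θ1=0°]
t=1 rotate(1, -90) ⇒ [θ0=270°, θ1=270°]
t=2 rotate(1, -90) ⇒ [θ0=270°, θ1=180°]
t=3 rotate(1, -90) ⇒ [θ0=270°, θ1=90°]
all 64 alternatives checked — unique.

rotate(1, -90), rotate(1, -90), rotate(1, -90)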